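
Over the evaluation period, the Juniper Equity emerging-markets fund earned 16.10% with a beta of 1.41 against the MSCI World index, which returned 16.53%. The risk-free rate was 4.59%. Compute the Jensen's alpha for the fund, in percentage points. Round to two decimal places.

CAPM expected return = Rf + β(Rm − Rf) = 4.59% + 1.41 × (16.53% − 4.59%) = 4.59 + 1.41 × 11.94 = 21.4254%
Jensen's α = Rp − E[R] = 16.10% − 21.4254% = -5.3254

-5.33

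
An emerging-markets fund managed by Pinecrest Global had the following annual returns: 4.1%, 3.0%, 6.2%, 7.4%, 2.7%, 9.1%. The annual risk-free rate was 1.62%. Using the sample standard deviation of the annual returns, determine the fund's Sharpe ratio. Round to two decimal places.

μ = (4.1 + 3 + 6.2 + 7.4 + 2.7 + 9.1) / 6 = 5.4167%
Σ(r − μ)² = (4.1 − 5.4167)² + (3 − 5.4167)² + (6.2 − 5.4167)² + … = 33.0683
σ = √[33.0683 / 5] = 2.5717%
Sharpe = (μ − rf) / σ = (5.4167 − 1.62) / 2.5717 = 3.7967 / 2.5717 = 1.4763

1.48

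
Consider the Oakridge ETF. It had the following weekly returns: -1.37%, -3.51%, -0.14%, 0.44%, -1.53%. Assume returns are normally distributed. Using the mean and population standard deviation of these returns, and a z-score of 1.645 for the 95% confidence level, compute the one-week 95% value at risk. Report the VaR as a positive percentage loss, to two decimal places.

r̄ = (-1.37 − 3.51 − 0.14 + 0.44 − 1.53) / 5 = -1.2220%
Population std dev = √[9.2847 / 5] = 1.3627%
VaR = −(r̄ − z·σ) = −(-1.2220 − 1.645 × 1.3627) = −(-3.4636) = 3.4636%

3.46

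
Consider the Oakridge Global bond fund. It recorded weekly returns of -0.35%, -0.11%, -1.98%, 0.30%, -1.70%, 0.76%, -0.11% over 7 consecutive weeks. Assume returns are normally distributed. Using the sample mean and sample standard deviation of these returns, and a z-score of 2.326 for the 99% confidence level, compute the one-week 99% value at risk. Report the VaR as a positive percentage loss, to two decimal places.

2.81

r̄ = (-0.35 − 0.11 − 1.98 + 0.3 − 1.7 + 0.76 − 0.11) / 7 = -0.4557%
Σ(r − r̄)² = (-0.35 − (-0.4557))² + (-0.11 − (-0.4557))² + (-1.98 − (-0.4557))² + … = 6.1710
sample σ = √(6.1710 / 6) = √1.0285 = 1.0141%
VaR = −(r̄ − z·σ) = −(-0.4557 − 2.326 × 1.0141) = −(-2.8145) = 2.8145%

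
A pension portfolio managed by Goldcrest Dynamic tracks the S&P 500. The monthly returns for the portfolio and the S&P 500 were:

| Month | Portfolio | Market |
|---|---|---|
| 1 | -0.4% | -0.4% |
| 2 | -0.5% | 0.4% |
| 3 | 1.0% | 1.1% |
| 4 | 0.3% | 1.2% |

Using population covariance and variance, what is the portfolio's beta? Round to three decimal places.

r̄p = 0.1000%,  r̄m = 0.5750%
Cov = Σ(rp − r̄p)(rm − r̄m) / 4 = 0.2975
Var(rm) = Σ(rm − r̄m)² / 4 = 0.4119
β = Cov / Var = 0.2975 / 0.4119 = 0.7223

0.722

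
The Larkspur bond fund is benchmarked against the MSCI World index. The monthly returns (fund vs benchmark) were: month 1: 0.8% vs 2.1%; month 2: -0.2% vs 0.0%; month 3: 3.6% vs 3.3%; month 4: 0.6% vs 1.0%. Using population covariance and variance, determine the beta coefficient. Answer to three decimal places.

r̄p = 1.2000%,  r̄m = 1.6000%
Cov = Σ(rp − r̄p)(rm − r̄m) / 4 = 1.6200
Var(rm) = Σ(rm − r̄m)² / 4 = 1.5150
β = Cov / Var = 1.6200 / 1.5150 = 1.0693

1.069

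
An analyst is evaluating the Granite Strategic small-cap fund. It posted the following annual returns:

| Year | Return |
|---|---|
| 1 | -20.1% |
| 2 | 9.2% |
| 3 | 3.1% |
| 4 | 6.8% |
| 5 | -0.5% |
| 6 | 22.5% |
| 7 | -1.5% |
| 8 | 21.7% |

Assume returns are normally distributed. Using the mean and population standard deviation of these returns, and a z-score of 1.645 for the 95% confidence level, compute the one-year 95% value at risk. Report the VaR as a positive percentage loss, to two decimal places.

15.92

Mean return μ = 41.20 / 8 = 5.1500%
Population std dev = √[1311.9600 / 8] = 12.8061%
VaR = −(μ − z·σ) = −(5.1500 − 1.645 × 12.8061) = −(-15.9160) = 15.9160%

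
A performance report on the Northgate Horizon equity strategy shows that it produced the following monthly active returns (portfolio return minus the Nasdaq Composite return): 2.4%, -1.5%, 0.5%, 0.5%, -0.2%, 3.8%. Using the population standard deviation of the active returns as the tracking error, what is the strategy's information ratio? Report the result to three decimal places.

r̄ = (2.4 − 1.5 + 0.5 + 0.5 − 0.2 + 3.8) / 6 = 5.50 / 6 = 0.9167%
Population std dev = √[17.9483 / 6] = 1.7296%
IR = r̄ / tracking error = 0.9167 / 1.7296 = 0.5300

0.530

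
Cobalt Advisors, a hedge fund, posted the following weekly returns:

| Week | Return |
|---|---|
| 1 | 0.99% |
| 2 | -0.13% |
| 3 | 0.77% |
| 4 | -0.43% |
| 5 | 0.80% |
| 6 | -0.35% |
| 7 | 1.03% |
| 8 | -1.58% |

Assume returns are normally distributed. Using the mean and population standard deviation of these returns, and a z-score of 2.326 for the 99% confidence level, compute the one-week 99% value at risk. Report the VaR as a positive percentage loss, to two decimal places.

μ = (0.99 − 0.13 + 0.77 − 0.43 + 0.8 − 0.35 + 1.03 − 1.58) / 8 = 1.100 / 8 = 0.1375%
Population σ = √[Σ(r − μ)² / 8] = √[5.9434 / 8] = √0.7429 = 0.8619%
VaR = −(μ − z·σ) = −(0.1375 − 2.326 × 0.8619) = −(-1.8673) = 1.8673%

1.87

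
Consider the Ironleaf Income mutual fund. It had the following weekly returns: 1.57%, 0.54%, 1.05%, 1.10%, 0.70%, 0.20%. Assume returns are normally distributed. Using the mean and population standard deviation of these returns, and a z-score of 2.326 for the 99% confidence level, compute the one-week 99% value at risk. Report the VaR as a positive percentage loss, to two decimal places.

0.16

μ = (1.57 + 0.54 + 1.05 + 1.1 + 0.7 + 0.2) / 6 = 0.8600%
Population std dev = √[1.1614 / 6] = 0.4400%
VaR = −(μ − z·σ) = −(0.8600 − 2.326 × 0.4400) = −(-0.1634) = 0.1634%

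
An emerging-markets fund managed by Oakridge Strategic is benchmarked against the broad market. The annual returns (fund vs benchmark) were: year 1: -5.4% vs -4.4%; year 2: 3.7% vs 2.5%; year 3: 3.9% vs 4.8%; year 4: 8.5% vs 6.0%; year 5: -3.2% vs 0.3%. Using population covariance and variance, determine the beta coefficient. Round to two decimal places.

1.30

r̄p = 1.5000%,  r̄m = 1.8400%
Cov = Σ(rp − r̄p)(rm − r̄m) / 5 = 17.5940
Var(rm) = Σ(rm − r̄m)² / 5 = 13.5624
β = Cov / Var = 17.5940 / 13.5624 = 1.2973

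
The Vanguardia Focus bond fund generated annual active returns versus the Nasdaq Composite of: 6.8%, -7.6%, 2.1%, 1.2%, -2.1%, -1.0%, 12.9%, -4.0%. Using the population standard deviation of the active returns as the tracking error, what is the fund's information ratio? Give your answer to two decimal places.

μ = (6.8 − 7.6 + 2.1 + 1.2 − 2.1 − 1 + 12.9 − 4) / 8 = 1.0375%
Population σ = √[Σ(r − μ)² / 8] = √[289.0588 / 8] = √36.1324 = 6.0110%
IR = μ / tracking error = 1.0375 / 6.0110 = 0.1726

0.17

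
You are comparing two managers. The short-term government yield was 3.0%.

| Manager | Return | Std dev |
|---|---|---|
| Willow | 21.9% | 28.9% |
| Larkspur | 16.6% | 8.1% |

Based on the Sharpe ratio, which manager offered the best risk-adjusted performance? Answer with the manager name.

Larkspur

Willow: Sharpe ratio = (21.9% − 3.0%) / 28.9% = 0.654
Larkspur: Sharpe ratio = (16.6% − 3.0%) / 8.1% = 1.679
Highest: Larkspur (1.679).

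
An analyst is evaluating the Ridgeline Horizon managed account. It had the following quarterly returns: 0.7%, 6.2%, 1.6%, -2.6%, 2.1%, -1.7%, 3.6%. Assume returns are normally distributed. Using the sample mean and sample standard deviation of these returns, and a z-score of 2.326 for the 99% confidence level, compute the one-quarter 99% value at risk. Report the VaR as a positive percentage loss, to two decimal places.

5.60

Mean return r̄ = 9.90 / 7 = 1.4143%
Σ(r − r̄)² = (0.7 − 1.4143)² + (6.2 − 1.4143)² + … = 54.5086
σ = √[54.5086 / 6] = 3.0141%
VaR = −(r̄ − z·σ) = −(1.4143 − 2.326 × 3.0141) = −(-5.5965) = 5.5965%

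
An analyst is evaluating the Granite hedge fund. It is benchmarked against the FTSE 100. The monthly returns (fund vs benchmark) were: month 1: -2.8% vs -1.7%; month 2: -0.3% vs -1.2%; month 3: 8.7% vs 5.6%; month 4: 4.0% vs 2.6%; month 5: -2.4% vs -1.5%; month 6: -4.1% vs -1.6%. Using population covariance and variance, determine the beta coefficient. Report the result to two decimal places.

1.58

r̄p = 0.5167%,  r̄m = 0.3667%
Cov = Σ(rp − r̄p)(rm − r̄m) / 6 = 12.2106
Var(rm) = Σ(rm − r̄m)² / 6 = 7.7422
β = Cov / Var = 12.2106 / 7.7422 = 1.5771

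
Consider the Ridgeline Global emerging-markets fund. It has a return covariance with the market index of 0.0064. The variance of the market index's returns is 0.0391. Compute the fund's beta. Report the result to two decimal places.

β = Cov(Rp, Rm) / Var(Rm) = 0.0064 / 0.0391 = 0.1637

0.16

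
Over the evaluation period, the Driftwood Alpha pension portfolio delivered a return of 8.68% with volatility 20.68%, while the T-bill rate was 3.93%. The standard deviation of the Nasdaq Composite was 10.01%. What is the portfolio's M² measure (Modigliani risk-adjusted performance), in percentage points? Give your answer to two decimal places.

Sharpe = (Rp − Rf) / σp = (8.68% − 3.93%) / 20.68% = 0.2297
M² = Rf + Sharpe × σm = 3.93% + 0.2297 × 10.01% = 6.2293%

6.23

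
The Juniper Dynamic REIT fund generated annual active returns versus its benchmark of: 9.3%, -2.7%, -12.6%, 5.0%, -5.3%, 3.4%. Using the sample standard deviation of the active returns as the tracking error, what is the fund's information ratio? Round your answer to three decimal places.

-0.061

r̄ = (9.3 − 2.7 − 12.6 + 5 − 5.3 + 3.4) / 6 = -0.4833%
Sample σ = √[Σ(r − r̄)² / 5] = √[315.7883 / 5] = √63.1577 = 7.9472%
IR = r̄ / tracking error = -0.4833 / 7.9472 = -0.0608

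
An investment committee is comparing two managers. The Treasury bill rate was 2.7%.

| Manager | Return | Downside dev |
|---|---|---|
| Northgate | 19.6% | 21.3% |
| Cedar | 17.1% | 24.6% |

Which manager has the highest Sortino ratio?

Northgate: Sortino ratio = (19.6% − 2.7%) / 21.3% = 0.793
Cedar: Sortino ratio = (17.1% − 2.7%) / 24.6% = 0.585
Highest: Northgate (0.793).

Northgate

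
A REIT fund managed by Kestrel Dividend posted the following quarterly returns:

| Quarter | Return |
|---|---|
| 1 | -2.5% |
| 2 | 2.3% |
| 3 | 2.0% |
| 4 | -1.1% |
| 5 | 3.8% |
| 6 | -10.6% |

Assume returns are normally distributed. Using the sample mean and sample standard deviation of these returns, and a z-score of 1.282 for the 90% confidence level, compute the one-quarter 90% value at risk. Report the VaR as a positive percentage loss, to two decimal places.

7.74

Mean return r̄ = -6.10 / 6 = -1.0167%
Σ(r − r̄)² = (-2.5 − (-1.0167))² + (2.3 − (-1.0167))² + (2 − (-1.0167))² + … = 137.3483
σ = √[137.3483 / 5] = 5.2412%
VaR = −(r̄ − z·σ) = −(-1.0167 − 1.282 × 5.2412) = −(-7.7359) = 7.7359%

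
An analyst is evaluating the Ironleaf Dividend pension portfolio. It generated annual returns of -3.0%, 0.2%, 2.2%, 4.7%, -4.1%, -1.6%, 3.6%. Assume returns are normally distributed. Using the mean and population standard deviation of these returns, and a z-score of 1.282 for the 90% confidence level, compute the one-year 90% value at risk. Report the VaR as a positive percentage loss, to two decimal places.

Mean return r̄ = 2.00 / 7 = 0.2857%
Population std dev = √[67.7286 / 7] = 3.1105%
VaR = −(r̄ − z·σ) = −(0.2857 − 1.282 × 3.1105) = −(-3.7020) = 3.7020%

3.70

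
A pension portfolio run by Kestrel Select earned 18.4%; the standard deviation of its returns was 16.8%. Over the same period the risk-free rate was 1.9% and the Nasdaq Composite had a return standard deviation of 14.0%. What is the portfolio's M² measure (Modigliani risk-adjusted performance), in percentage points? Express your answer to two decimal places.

Sharpe = (Rp − Rf) / σp = (18.4% − 1.9%) / 16.8% = 0.9821
M² = Rf + Sharpe × σm = 1.9% + 0.9821 × 14.0% = 15.6494%

15.65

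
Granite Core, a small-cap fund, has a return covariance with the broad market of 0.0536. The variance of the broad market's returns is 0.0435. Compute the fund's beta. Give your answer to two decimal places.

β = Cov(Rp, Rm) / Var(Rm) = 0.0536 / 0.0435 = 1.2322

1.23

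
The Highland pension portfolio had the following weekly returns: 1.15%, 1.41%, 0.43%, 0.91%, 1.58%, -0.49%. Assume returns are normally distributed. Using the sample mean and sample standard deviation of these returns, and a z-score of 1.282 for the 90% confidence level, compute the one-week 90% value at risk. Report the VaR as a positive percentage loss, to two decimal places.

0.15

r̄ = (1.15 + 1.41 + 0.43 + 0.91 + 1.58 − 0.49) / 6 = 0.8317%
Sample σ = √[Σ(r − r̄)² / 5] = √[2.9101 / 5] = √0.5820 = 0.7629%
VaR = −(r̄ − z·σ) = −(0.8317 − 1.282 × 0.7629) = −(-0.1463) = 0.1463%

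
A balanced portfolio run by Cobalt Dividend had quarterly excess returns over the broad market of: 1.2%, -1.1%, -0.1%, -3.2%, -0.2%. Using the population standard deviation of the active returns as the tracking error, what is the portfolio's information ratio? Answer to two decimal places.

-0.47

r̄ = (1.2 − 1.1 − 0.1 − 3.2 − 0.2) / 5 = -3.40 / 5 = -0.6800%
Σ(r − r̄)² = 10.6280; population σ = √(10.6280/5) = 1.4579%
IR = r̄ / tracking error = -0.6800 / 1.4579 = -0.4664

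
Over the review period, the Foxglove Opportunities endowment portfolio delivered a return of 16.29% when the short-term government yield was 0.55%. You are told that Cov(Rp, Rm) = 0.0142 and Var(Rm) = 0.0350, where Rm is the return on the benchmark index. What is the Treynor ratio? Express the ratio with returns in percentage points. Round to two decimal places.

β = Cov / Var = 0.0142 / 0.0350 = 0.4057
Treynor = (Rp − Rf) / β = (16.29% − 0.55%) / 0.4057 = 15.74 / 0.4057 = 38.7971

38.80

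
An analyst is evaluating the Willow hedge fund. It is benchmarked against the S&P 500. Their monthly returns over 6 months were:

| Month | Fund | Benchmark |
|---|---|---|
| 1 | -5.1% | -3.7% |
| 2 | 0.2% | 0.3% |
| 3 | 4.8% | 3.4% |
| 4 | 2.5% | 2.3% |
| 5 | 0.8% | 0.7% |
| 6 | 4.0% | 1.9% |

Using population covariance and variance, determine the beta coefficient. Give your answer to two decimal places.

1.41

r̄p = 1.2000%,  r̄m = 0.8167%
Cov = Σ(rp − r̄p)(rm − r̄m) / 6 = 7.2133
Var(rm) = Σ(rm − r̄m)² / 6 = 5.1214
β = Cov / Var = 7.2133 / 5.1214 = 1.4085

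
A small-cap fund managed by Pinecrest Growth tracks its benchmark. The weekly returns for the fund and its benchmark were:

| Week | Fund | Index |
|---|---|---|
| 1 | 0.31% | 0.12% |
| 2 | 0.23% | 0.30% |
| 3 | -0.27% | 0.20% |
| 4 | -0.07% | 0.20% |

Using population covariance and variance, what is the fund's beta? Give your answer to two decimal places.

r̄p = 0.0500%,  r̄m = 0.2050%
Cov = Σ(rp − r̄p)(rm − r̄m) / 4 = -0.0007
Var(rm) = Σ(rm − r̄m)² / 4 = 0.0041
β = Cov / Var = -0.0007 / 0.0041 = -0.1707

-0.17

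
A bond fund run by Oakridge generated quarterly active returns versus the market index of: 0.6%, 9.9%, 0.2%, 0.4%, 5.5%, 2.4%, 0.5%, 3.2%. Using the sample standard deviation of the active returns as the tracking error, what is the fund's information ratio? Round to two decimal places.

0.84

μ = (0.6 + 9.9 + 0.2 + 0.4 + 5.5 + 2.4 + 0.5 + 3.2) / 8 = 22.70 / 8 = 2.8375%
Sample σ = √[Σ(r − μ)² / 7] = √[80.6588 / 7] = √11.5227 = 3.3945%
IR = μ / tracking error = 2.8375 / 3.3945 = 0.8359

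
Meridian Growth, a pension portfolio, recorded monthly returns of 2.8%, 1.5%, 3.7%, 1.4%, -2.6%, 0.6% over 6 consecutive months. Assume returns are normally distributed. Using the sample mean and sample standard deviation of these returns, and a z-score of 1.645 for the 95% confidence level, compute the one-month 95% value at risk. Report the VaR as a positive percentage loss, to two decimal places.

μ = (2.8 + 1.5 + 3.7 + 1.4 − 2.6 + 0.6) / 6 = 1.2333%
Σ(r − μ)² = (2.8 − 1.2333)² + (1.5 − 1.2333)² + (3.7 − 1.2333)² + … = 23.7333
σ = √[23.7333 / 5] = 2.1787%
VaR = −(μ − z·σ) = −(1.2333 − 1.645 × 2.1787) = −(-2.3507) = 2.3507%

2.35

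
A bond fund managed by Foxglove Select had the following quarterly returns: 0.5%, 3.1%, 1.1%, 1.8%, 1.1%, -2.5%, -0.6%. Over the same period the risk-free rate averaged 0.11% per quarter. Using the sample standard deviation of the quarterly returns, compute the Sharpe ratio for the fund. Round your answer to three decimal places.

0.298

r̄ = (0.5 + 3.1 + 1.1 + 1.8 + 1.1 − 2.5 − 0.6) / 7 = 4.50 / 7 = 0.6429%
Σ(r − r̄)² = 19.2371; sample σ = √(19.2371/6) = 1.7906%
Sharpe = (r̄ − rf) / σ = (0.6429 − 0.11) / 1.7906 = 0.5329 / 1.7906 = 0.2976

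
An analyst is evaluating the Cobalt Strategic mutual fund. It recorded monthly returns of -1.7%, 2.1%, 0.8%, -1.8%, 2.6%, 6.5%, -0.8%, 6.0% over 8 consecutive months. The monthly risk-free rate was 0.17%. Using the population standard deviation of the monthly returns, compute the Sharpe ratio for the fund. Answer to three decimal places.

μ = (-1.7 + 2.1 + 0.8 − 1.8 + 2.6 + 6.5 − 0.8 + 6) / 8 = 1.7125%
Σ(r − μ)² = 73.3688; population σ = √(73.3688/8) = 3.0284%
Sharpe = (μ − rf) / σ = (1.7125 − 0.17) / 3.0284 = 1.5425 / 3.0284 = 0.5093

0.509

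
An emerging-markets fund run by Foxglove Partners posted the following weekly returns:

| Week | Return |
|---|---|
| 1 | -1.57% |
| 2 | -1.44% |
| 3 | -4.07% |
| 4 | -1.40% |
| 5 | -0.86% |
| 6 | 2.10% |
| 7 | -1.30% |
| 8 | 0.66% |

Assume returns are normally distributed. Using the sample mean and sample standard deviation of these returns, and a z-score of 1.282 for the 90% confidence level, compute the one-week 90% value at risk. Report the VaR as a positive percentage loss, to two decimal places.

r̄ = (-1.57 − 1.44 − 4.07 − 1.4 − 0.86 + 2.1 − 1.3 + 0.66) / 8 = -0.9850%
Σ(r − r̄)² = (-1.57 − (-0.9850))² + (-1.44 − (-0.9850))² + (-4.07 − (-0.9850))² + … = 22.5768
sample σ = √(22.5768 / 7) = √3.2253 = 1.7959%
VaR = −(r̄ − z·σ) = −(-0.9850 − 1.282 × 1.7959) = −(-3.2873) = 3.2873%

3.29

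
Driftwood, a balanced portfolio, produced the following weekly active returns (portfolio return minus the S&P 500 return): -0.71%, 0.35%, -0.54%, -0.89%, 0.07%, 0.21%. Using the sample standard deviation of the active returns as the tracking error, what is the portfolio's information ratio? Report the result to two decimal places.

μ = (-0.71 + 0.35 − 0.54 − 0.89 + 0.07 + 0.21) / 6 = -1.510 / 6 = -0.2517%
Sample std dev = √[1.3793 / 5] = 0.5252%
IR = μ / tracking error = -0.2517 / 0.5252 = -0.4792

-0.48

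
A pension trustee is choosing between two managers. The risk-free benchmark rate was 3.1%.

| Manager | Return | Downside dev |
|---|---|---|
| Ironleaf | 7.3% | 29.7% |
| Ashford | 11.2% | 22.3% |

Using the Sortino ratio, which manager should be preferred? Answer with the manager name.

Ashford

Ironleaf: Sortino ratio = (7.3% − 3.1%) / 29.7% = 0.141
Ashford: Sortino ratio = (11.2% − 3.1%) / 22.3% = 0.363
Highest: Ashford (0.363).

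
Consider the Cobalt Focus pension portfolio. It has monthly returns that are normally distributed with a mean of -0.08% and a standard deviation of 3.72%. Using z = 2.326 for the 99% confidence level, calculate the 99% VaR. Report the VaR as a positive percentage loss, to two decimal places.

VaR (as % loss) = −(μ − z·σ) = −(-0.08% − 2.326 × 3.72%) = −(-8.73272%) = 8.73272%

8.73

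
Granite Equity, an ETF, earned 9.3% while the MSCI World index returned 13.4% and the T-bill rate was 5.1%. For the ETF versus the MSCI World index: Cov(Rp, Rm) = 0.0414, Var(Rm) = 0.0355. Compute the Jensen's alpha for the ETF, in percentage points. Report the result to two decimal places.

β = Cov / Var = 0.0414 / 0.0355 = 1.1662
E[R] = Rf + β(Rm − Rf) = 5.1% + 1.1662 × (13.4% − 5.1%) = 14.7795%
α = Rp − E[R] = 9.3% − 14.7795% = -5.4795

-5.48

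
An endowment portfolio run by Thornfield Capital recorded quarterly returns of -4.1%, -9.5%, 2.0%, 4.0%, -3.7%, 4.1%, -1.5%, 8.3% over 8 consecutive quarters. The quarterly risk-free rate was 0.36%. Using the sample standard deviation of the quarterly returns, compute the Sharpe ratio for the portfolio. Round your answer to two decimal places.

-0.07

μ = (-4.1 − 9.5 + 2 + 4 − 3.7 + 4.1 − 1.5 + 8.3) / 8 = -0.40 / 8 = -0.0500%
Σ(r − μ)² = (-4.1 − (-0.0500))² + (-9.5 − (-0.0500))² + (2 − (-0.0500))² + … = 228.6800
σ = √[228.6800 / 7] = 5.7156%
Sharpe = (μ − rf) / σ = (-0.0500 − 0.36) / 5.7156 = -0.4100 / 5.7156 = -0.0717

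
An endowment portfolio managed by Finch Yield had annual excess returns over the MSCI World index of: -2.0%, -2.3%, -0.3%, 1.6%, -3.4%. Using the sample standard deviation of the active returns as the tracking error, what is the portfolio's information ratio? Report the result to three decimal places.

μ = (-2 − 2.3 − 0.3 + 1.6 − 3.4) / 5 = -6.40 / 5 = -1.2800%
Σ(r − μ)² = (-2 − (-1.2800))² + (-2.3 − (-1.2800))² + (-0.3 − (-1.2800))² + … = 15.3080
sample σ = √(15.3080 / 4) = √3.8270 = 1.9563%
IR = μ / tracking error = -1.2800 / 1.9563 = -0.6543

-0.654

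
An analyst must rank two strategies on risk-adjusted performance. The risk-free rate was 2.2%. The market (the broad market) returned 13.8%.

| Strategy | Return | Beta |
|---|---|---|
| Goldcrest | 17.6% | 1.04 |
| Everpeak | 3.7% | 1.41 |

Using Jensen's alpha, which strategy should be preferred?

Goldcrest

Goldcrest: α = 17.6% − [2.2% + 1.04 × (13.8% − 2.2%)] = 3.336
Everpeak: α = 3.7% − [2.2% + 1.41 × (13.8% − 2.2%)] = -14.856
Highest: Goldcrest (3.336).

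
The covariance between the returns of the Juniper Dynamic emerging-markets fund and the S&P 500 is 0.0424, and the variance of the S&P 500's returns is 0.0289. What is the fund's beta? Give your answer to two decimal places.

β = Cov(Rp, Rm) / Var(Rm) = 0.0424 / 0.0289 = 1.4671

1.47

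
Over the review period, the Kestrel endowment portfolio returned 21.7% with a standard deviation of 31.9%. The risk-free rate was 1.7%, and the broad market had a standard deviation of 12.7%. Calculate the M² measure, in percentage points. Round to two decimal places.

9.66

Sharpe = (Rp − Rf) / σp = (21.7% − 1.7%) / 31.9% = 0.6270
M² = Rf + Sharpe × σm = 1.7% + 0.6270 × 12.7% = 9.6629%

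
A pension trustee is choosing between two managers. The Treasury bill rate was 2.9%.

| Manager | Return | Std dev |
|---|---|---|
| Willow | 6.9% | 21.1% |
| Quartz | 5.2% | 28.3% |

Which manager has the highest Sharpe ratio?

Willow

Willow: Sharpe ratio = (6.9% − 2.9%) / 21.1% = 0.190
Quartz: Sharpe ratio = (5.2% − 2.9%) / 28.3% = 0.081
Highest: Willow (0.190).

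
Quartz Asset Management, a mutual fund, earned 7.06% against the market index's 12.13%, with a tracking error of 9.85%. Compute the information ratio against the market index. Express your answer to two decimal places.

IR = (Rp − Rb) / TE = (7.06% − 12.13%) / 9.85% = -5.07% / 9.85% = -0.5147

-0.51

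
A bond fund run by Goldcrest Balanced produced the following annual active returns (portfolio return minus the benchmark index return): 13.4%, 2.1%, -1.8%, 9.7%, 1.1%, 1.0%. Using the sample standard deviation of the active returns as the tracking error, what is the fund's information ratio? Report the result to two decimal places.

r̄ = (13.4 + 2.1 − 1.8 + 9.7 + 1.1 + 1) / 6 = 25.50 / 6 = 4.2500%
Σ(r − r̄)² = 175.1350; sample σ = √(175.1350/5) = 5.9184%
IR = r̄ / tracking error = 4.2500 / 5.9184 = 0.7181

0.72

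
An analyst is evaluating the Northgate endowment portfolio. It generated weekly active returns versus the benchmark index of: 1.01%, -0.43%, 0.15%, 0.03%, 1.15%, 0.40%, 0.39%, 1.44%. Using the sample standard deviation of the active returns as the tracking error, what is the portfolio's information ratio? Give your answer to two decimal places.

0.82

Mean return μ = 4.140 / 8 = 0.5175%
Sample std dev = √[2.7942 / 7] = 0.6318%
IR = μ / tracking error = 0.5175 / 0.6318 = 0.8191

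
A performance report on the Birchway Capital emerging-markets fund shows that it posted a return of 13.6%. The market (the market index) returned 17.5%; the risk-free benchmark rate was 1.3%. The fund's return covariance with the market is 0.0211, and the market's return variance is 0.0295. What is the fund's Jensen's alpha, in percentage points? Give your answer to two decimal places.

0.71

β = Cov / Var = 0.0211 / 0.0295 = 0.7153
E[R] = Rf + β(Rm − Rf) = 1.3% + 0.7153 × (17.5% − 1.3%) = 12.8879%
α = Rp − E[R] = 13.6% − 12.8879% = 0.7121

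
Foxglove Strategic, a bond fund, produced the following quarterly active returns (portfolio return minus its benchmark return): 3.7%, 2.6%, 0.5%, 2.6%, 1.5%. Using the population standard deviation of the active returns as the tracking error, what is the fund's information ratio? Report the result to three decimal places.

1.999

Mean return r̄ = 10.90 / 5 = 2.1800%
Σ(r − r̄)² = 5.9480; population σ = √(5.9480/5) = 1.0907%
IR = r̄ / tracking error = 2.1800 / 1.0907 = 1.9987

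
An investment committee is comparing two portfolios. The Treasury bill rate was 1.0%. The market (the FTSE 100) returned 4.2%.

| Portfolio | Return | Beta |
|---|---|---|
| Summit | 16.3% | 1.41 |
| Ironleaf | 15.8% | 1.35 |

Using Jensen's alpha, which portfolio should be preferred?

Summit: α = 16.3% − [1.0% + 1.41 × (4.2% − 1.0%)] = 10.788
Ironleaf: α = 15.8% − [1.0% + 1.35 × (4.2% − 1.0%)] = 10.480
Highest: Summit (10.788).

Summit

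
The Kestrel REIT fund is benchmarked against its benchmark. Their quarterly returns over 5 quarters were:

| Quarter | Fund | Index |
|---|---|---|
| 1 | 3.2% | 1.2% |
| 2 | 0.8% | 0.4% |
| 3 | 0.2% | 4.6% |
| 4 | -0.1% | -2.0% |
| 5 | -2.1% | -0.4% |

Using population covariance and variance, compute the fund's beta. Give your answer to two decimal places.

0.19

r̄p = 0.4000%,  r̄m = 0.7600%
Cov = Σ(rp − r̄p)(rm − r̄m) / 5 = 0.9200
Var(rm) = Σ(rm − r̄m)² / 5 = 4.8064
β = Cov / Var = 0.9200 / 4.8064 = 0.1914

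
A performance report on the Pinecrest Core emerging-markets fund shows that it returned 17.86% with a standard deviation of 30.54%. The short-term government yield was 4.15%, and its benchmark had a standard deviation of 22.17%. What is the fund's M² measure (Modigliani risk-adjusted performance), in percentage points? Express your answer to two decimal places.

Sharpe = (Rp − Rf) / σp = (17.86% − 4.15%) / 30.54% = 0.4489
M² = Rf + Sharpe × σm = 4.15% + 0.4489 × 22.17% = 14.1021%

14.10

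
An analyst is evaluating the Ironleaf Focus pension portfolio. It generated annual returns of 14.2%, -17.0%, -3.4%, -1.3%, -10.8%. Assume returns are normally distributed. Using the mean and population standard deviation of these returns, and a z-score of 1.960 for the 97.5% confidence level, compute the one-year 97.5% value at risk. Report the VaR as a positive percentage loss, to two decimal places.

Mean return r̄ = -18.30 / 5 = -3.6600%
Σ(r − r̄)² = 553.5520; population σ = √(553.5520/5) = 10.5219%
VaR = −(r̄ − z·σ) = −(-3.6600 − 1.960 × 10.5219) = −(-24.2829) = 24.2829%

24.28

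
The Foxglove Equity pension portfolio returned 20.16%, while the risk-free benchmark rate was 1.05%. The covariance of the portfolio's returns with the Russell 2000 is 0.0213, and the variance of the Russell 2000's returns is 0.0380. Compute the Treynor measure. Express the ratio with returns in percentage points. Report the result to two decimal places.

β = Cov / Var = 0.0213 / 0.0380 = 0.5605
Treynor = (Rp − Rf) / β = (20.16% − 1.05%) / 0.5605 = 19.11 / 0.5605 = 34.0946

34.09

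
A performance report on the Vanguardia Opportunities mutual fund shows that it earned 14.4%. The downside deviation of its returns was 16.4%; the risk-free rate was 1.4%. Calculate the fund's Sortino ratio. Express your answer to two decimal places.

Sortino = (Rp − Rf) / σd = (14.4% − 1.4%) / 16.4% = 13.00% / 16.4% = 0.7927

0.79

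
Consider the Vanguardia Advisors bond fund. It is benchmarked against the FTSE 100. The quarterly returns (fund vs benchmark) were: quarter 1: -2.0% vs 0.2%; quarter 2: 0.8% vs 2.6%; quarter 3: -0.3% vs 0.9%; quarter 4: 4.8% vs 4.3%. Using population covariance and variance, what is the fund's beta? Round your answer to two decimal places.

1.53

r̄p = 0.8250%,  r̄m = 2.0000%
Cov = Σ(rp − r̄p)(rm − r̄m) / 4 = 3.8625
Var(rm) = Σ(rm − r̄m)² / 4 = 2.5250
β = Cov / Var = 3.8625 / 2.5250 = 1.5297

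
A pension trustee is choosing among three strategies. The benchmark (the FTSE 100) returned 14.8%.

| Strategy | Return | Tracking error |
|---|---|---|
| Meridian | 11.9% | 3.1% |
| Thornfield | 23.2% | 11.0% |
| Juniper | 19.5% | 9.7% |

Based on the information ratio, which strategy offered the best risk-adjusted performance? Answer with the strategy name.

Meridian: IR = (11.9% − 14.8%) / 3.1% = -0.935
Thornfield: IR = (23.2% − 14.8%) / 11.0% = 0.764
Juniper: IR = (19.5% − 14.8%) / 9.7% = 0.485
Highest: Thornfield (0.764).

Thornfield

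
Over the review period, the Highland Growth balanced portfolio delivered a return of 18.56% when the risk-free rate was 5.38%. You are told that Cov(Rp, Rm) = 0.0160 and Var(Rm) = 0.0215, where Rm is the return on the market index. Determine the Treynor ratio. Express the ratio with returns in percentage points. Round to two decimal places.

β = Cov / Var = 0.0160 / 0.0215 = 0.7442
Treynor = (Rp − Rf) / β = (18.56% − 5.38%) / 0.7442 = 13.18 / 0.7442 = 17.7103

17.71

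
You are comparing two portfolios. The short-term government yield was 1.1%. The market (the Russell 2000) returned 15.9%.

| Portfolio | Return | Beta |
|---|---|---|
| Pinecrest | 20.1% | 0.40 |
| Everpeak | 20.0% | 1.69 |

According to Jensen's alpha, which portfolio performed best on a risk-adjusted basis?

Pinecrest

Pinecrest: α = 20.1% − [1.1% + 0.40 × (15.9% − 1.1%)] = 13.080
Everpeak: α = 20.0% − [1.1% + 1.69 × (15.9% − 1.1%)] = -6.112
Highest: Pinecrest (13.080).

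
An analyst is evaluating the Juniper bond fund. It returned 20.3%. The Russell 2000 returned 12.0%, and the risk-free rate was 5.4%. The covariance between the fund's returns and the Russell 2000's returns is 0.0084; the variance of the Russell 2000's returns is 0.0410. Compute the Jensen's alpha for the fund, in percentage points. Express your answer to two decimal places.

13.55

β = Cov / Var = 0.0084 / 0.0410 = 0.2049
E[R] = Rf + β(Rm − Rf) = 5.4% + 0.2049 × (12.0% − 5.4%) = 6.7523%
α = Rp − E[R] = 20.3% − 6.7523% = 13.5477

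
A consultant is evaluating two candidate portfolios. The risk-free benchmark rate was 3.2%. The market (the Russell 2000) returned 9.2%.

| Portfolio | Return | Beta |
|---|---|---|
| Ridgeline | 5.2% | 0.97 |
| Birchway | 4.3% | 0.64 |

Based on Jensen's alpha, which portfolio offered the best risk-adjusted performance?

Ridgeline: α = 5.2% − [3.2% + 0.97 × (9.2% − 3.2%)] = -3.820
Birchway: α = 4.3% − [3.2% + 0.64 × (9.2% − 3.2%)] = -2.740
Highest: Birchway (-2.740).

Birchway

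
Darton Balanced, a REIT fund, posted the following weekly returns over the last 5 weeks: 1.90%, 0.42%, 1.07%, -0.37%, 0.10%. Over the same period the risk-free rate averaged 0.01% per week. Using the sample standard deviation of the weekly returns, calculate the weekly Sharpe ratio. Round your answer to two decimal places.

μ = (1.9 + 0.42 + 1.07 − 0.37 + 0.1) / 5 = 0.6240%
Sample σ = √[Σ(r − μ)² / 4] = √[3.1313 / 4] = √0.7828 = 0.8848%
Sharpe = (μ − rf) / σ = (0.6240 − 0.01) / 0.8848 = 0.6140 / 0.8848 = 0.6939

0.69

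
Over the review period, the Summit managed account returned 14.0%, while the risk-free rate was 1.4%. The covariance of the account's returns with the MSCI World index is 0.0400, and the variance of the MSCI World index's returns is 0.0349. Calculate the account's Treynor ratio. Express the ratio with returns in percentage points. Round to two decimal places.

10.99

β = Cov / Var = 0.0400 / 0.0349 = 1.1461
Treynor = (Rp − Rf) / β = (14.0% − 1.4%) / 1.1461 = 12.60 / 1.1461 = 10.9938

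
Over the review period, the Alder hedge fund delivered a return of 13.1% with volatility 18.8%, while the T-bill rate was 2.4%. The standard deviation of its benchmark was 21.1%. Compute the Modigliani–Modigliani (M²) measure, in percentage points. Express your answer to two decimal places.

Sharpe = (Rp − Rf) / σp = (13.1% − 2.4%) / 18.8% = 0.5691
M² = Rf + Sharpe × σm = 2.4% + 0.5691 × 21.1% = 14.4080%

14.41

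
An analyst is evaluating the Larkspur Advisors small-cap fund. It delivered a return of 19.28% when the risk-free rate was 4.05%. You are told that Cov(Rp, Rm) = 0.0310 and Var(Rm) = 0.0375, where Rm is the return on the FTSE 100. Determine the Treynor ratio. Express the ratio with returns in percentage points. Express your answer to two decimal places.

β = Cov / Var = 0.0310 / 0.0375 = 0.8267
Treynor = (Rp − Rf) / β = (19.28% − 4.05%) / 0.8267 = 15.23 / 0.8267 = 18.4226

18.42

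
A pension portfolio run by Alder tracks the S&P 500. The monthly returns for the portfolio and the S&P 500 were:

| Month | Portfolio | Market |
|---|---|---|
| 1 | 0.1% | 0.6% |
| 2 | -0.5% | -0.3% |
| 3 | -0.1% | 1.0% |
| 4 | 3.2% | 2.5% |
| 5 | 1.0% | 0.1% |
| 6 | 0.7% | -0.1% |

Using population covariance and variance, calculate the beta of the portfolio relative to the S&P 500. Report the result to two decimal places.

r̄p = 0.7333%,  r̄m = 0.6333%
Cov = Σ(rp − r̄p)(rm − r̄m) / 6 = 0.8922
Var(rm) = Σ(rm − r̄m)² / 6 = 0.8856
β = Cov / Var = 0.8922 / 0.8856 = 1.0075

1.01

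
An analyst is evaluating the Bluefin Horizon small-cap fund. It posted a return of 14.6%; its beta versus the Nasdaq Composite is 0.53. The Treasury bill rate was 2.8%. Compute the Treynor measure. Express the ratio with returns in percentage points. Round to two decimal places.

Treynor = (Rp − Rf) / β = (14.6% − 2.8%) / 0.53 = 11.80 / 0.53 = 22.2642

22.26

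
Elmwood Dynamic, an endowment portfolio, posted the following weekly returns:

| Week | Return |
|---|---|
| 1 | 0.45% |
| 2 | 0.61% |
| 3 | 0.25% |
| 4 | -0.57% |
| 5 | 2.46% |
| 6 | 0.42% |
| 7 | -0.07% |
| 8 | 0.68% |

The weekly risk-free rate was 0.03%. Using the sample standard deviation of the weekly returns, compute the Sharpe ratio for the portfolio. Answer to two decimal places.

μ = (0.45 + 0.61 + 0.25 − 0.57 + 2.46 + 0.42 − 0.07 + 0.68) / 8 = 0.5288%
Sample σ = √[Σ(r − μ)² / 7] = √[5.4207 / 7] = √0.7744 = 0.8800%
Sharpe = (μ − rf) / σ = (0.5288 − 0.03) / 0.8800 = 0.4988 / 0.8800 = 0.5668

0.57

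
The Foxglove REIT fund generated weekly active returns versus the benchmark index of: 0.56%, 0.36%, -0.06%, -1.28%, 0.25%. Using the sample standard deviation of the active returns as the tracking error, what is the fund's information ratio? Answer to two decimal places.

-0.05

r̄ = (0.56 + 0.36 − 0.06 − 1.28 + 0.25) / 5 = -0.170 / 5 = -0.0340%
Σ(r − r̄)² = (0.56 − (-0.0340))² + (0.36 − (-0.0340))² + (-0.06 − (-0.0340))² + … = 2.1419
sample σ = √(2.1419 / 4) = √0.5355 = 0.7318%
IR = r̄ / tracking error = -0.0340 / 0.7318 = -0.0465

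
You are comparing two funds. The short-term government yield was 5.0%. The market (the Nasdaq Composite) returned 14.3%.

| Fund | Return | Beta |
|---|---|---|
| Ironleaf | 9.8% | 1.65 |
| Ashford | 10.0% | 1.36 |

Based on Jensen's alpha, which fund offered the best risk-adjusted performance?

Ironleaf: α = 9.8% − [5.0% + 1.65 × (14.3% − 5.0%)] = -10.545
Ashford: α = 10.0% − [5.0% + 1.36 × (14.3% − 5.0%)] = -7.648
Highest: Ashford (-7.648).

Ashford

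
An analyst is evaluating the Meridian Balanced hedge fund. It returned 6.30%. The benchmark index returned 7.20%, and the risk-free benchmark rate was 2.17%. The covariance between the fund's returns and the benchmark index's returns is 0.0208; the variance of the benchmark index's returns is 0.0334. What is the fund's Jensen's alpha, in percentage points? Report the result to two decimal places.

β = Cov / Var = 0.0208 / 0.0334 = 0.6228
E[R] = Rf + β(Rm − Rf) = 2.17% + 0.6228 × (7.20% − 2.17%) = 5.3027%
α = Rp − E[R] = 6.30% − 5.3027% = 0.9973

1.00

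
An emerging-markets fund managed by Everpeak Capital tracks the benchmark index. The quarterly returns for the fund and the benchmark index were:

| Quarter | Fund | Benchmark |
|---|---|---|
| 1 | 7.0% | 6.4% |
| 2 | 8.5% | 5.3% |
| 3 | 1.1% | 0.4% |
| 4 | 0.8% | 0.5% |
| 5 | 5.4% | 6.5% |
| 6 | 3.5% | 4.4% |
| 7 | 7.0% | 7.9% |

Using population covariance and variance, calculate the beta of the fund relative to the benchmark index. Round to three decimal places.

0.895

r̄p = 4.7571%,  r̄m = 4.4857%
Cov = Σ(rp − r̄p)(rm − r̄m) / 7 = 6.7308
Var(rm) = Σ(rm − r̄m)² / 7 = 7.5184
β = Cov / Var = 6.7308 / 7.5184 = 0.8952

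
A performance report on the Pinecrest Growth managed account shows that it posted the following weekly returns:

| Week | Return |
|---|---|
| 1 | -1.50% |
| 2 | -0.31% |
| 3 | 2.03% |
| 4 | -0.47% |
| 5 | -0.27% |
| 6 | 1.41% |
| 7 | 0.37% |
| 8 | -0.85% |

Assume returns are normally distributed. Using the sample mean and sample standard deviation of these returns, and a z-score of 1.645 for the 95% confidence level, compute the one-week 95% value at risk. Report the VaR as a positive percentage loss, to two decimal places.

Mean return r̄ = 0.410 / 8 = 0.0513%
Σ(r − r̄)² = (-1.5 − 0.0513)² + (-0.31 − 0.0513)² + (2.03 − 0.0513)² + … = 9.5873
sample σ = √(9.5873 / 7) = √1.3696 = 1.1703%
VaR = −(r̄ − z·σ) = −(0.0513 − 1.645 × 1.1703) = −(-1.8738) = 1.8738%

1.87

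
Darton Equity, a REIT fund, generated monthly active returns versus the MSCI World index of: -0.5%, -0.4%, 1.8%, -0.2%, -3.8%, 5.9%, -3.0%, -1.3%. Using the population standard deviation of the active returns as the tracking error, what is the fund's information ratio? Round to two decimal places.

-0.07

r̄ = (-0.5 − 0.4 + 1.8 − 0.2 − 3.8 + 5.9 − 3 − 1.3) / 8 = -1.50 / 8 = -0.1875%
Σ(r − r̄)² = (-0.5 − (-0.1875))² + (-0.4 − (-0.1875))² + … = 63.3488
population σ = √(63.3488 / 8) = √7.9186 = 2.8140%
IR = r̄ / tracking error = -0.1875 / 2.8140 = -0.0666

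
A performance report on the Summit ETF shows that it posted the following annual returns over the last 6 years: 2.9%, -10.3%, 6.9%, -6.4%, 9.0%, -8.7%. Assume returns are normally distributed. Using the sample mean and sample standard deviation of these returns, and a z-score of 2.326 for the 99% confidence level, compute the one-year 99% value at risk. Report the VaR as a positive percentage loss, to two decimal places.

r̄ = (2.9 − 10.3 + 6.9 − 6.4 + 9 − 8.7) / 6 = -1.1000%
Sample σ = √[Σ(r − r̄)² / 5] = √[352.5000 / 5] = √70.5000 = 8.3964%
VaR = −(r̄ − z·σ) = −(-1.1000 − 2.326 × 8.3964) = −(-20.6300) = 20.6300%

20.63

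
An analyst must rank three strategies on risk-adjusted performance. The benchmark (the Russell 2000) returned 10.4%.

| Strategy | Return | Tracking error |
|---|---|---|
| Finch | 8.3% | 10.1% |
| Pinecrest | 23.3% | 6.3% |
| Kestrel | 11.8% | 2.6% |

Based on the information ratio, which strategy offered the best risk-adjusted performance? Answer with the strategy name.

Finch: IR = (8.3% − 10.4%) / 10.1% = -0.208
Pinecrest: IR = (23.3% − 10.4%) / 6.3% = 2.048
Kestrel: IR = (11.8% − 10.4%) / 2.6% = 0.538
Highest: Pinecrest (2.048).

Pinecrest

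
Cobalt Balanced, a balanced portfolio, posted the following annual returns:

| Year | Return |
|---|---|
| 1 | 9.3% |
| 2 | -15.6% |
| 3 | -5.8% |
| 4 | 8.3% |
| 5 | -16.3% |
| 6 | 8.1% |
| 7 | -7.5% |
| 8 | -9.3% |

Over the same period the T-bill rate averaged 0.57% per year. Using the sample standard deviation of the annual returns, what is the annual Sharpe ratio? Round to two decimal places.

Mean return r̄ = -28.80 / 8 = -3.6000%
Σ(r − r̄)² = (9.3 − (-3.6000))² + (-15.6 − (-3.6000))² + … = 802.7400
sample σ = √(802.7400 / 7) = √114.6771 = 10.7087%
Sharpe = (r̄ − rf) / σ = (-3.6000 − 0.57) / 10.7087 = -4.1700 / 10.7087 = -0.3894

-0.39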